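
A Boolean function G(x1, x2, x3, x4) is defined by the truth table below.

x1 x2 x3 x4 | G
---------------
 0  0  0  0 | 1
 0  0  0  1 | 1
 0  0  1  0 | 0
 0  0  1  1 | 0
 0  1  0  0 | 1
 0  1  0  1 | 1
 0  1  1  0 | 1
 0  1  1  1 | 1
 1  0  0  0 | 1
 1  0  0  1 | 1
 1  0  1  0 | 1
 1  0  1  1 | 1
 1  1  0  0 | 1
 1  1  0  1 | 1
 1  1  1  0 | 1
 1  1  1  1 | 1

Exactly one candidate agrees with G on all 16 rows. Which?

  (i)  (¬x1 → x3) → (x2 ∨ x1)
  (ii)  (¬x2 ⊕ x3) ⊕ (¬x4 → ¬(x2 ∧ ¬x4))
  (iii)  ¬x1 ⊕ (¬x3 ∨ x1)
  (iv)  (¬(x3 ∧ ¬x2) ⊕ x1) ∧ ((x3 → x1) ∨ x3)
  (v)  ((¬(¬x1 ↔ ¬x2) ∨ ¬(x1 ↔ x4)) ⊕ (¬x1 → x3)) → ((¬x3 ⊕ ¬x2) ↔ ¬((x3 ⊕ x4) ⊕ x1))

i

(ii) disagrees with G on (0,0,0,0) (formula → 0, table → 1); rule it out.
(iii) disagrees with G on (0,0,0,0) (formula → 0, table → 1); rule it out.
(iv) disagrees with G on (1,0,0,0) (formula → 0, table → 1); rule it out.
(v) disagrees with G on (0,0,1,1) (formula → 1, table → 0); rule it out.
That leaves (i). Evaluating it on every row reproduces the table of G exactly.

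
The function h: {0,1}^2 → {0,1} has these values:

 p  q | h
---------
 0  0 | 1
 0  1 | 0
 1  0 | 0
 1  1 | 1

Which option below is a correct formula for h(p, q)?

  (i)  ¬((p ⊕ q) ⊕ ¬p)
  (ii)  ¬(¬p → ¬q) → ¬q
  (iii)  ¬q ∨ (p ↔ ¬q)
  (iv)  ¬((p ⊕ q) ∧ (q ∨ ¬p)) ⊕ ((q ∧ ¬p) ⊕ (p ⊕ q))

(i) disagrees with h on (0,0) (formula → 0, table → 1); rule it out.
(ii) disagrees with h on (1,0) (formula → 1, table → 0); rule it out.
(iii) disagrees with h on (0,1) (formula → 1, table → 0); rule it out.
Only (iv) survives; checking it on all 4 rows confirms it matches h.

iv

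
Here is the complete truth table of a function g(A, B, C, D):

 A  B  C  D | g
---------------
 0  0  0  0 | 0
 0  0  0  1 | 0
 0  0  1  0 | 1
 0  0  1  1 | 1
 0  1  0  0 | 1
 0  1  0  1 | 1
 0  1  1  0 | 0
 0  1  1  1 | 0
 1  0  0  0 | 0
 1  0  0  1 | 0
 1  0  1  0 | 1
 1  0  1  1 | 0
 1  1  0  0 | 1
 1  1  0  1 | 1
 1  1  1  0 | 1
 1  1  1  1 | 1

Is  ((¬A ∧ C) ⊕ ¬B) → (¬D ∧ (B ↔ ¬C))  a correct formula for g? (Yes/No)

Evaluate ((¬A ∧ C) ⊕ ¬B) → (¬D ∧ (B ↔ ¬C)) on each row and compare to g:
  A=0, B=0, C=0, D=0: formula gives 0, g = 0 ✓
  A=0, B=0, C=0, D=1: formula gives 0, g = 0 ✓
  A=0, B=0, C=1, D=0: formula gives 1, g = 1 ✓
  A=0, B=0, C=1, D=1: formula gives 1, g = 1 ✓
  … (the remaining 12 rows also agree.)
No disagreement on any input; they are logically equivalent.

Yes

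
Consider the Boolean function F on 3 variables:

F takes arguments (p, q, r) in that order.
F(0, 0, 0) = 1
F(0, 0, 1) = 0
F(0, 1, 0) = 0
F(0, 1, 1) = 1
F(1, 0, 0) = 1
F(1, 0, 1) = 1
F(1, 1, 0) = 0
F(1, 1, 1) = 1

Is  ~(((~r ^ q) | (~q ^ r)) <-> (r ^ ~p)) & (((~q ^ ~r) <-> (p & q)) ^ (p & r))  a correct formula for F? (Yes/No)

No

Check the formula against F row by row:
  p=0, q=0, r=0: formula gives 0, but F = 1 ✗
Row (0,0,0) is a counterexample, so the formula is not equivalent to F.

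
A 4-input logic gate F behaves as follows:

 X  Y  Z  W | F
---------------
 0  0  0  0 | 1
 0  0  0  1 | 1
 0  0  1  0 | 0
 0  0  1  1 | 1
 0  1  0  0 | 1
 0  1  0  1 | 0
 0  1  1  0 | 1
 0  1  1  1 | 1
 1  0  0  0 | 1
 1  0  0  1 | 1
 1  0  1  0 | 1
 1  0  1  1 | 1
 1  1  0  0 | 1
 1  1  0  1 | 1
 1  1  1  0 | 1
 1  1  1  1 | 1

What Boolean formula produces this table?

F(X, Y, Z, W) = NOT ((((NOT X AND NOT Y) AND Z) AND NOT W) OR (((NOT X AND Y) AND NOT Z) AND W))

There are just 2 zero rows: (0,0,1,0), (0,1,0,1). Their minterms are ¬X·¬Y·Z·¬W, ¬X·Y·¬Z·W; the OR of those covers precisely the 0-outputs, and negating it yields F.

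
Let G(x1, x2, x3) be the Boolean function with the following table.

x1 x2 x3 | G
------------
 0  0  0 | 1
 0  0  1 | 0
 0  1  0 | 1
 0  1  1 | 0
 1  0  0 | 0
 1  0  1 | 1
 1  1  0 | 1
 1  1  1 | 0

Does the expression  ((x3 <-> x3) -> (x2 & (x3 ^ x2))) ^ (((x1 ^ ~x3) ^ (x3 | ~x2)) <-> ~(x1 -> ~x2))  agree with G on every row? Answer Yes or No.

Evaluate ((x3 <-> x3) -> (x2 & (x3 ^ x2))) ^ (((x1 ^ ~x3) ^ (x3 | ~x2)) <-> ~(x1 -> ~x2)) on each row and compare to G:
  x1=0, x2=0, x3=0: formula gives 1, G = 1 ✓
  x1=0, x2=0, x3=1: formula gives 0, G = 0 ✓
  x1=0, x2=1, x3=0: formula gives 1, G = 1 ✓
  x1=0, x2=1, x3=1: formula gives 0, G = 0 ✓
  x1=1, x2=0, x3=0: formula gives 0, G = 0 ✓
  …and likewise for the remaining 3 rows.
Every row agrees, so the formula is equivalent.

Yes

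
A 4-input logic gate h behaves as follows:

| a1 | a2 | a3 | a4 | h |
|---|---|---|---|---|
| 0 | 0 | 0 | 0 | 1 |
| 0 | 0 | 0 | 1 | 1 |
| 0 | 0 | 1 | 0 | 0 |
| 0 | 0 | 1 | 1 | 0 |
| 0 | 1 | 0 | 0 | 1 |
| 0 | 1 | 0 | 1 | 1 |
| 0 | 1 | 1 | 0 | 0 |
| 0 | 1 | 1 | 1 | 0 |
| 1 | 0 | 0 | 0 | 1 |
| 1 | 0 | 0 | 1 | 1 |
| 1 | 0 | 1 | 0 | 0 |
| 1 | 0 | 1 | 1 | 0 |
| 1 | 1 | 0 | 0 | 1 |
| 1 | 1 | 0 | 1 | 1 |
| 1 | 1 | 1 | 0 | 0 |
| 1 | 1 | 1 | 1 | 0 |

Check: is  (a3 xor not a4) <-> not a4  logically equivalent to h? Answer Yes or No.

Yes

Test each input against both h and the formula:
  a1=0, a2=0, a3=0, a4=0: formula gives 1, h = 1 ✓
  a1=0, a2=0, a3=0, a4=1: formula gives 1, h = 1 ✓
  a1=0, a2=0, a3=1, a4=0: formula gives 0, h = 0 ✓
  a1=0, a2=0, a3=1, a4=1: formula gives 0, h = 0 ✓
  …and likewise for the remaining 12 rows.
All 16 rows match — the expression computes h exactly.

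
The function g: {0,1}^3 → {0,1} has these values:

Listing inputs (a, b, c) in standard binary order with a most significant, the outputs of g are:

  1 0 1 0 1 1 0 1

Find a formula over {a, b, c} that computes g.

There are just 3 zero rows: (0,0,1), (0,1,1), (1,1,0). Their minterms are ¬a·¬b·c, ¬a·b·c, a·b·¬c; the OR of those covers precisely the 0-outputs, and negating it yields g.

g(a, b, c) = ~((((~a & ~b) & c) | ((~a & b) & c)) | ((a & b) & ~c))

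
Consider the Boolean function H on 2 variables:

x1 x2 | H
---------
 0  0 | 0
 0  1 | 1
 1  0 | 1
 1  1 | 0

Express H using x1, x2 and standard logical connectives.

The output is 1 exactly when an odd number of inputs are 1 — the 2-way XOR (parity).

H(x1, x2) = x1 XOR x2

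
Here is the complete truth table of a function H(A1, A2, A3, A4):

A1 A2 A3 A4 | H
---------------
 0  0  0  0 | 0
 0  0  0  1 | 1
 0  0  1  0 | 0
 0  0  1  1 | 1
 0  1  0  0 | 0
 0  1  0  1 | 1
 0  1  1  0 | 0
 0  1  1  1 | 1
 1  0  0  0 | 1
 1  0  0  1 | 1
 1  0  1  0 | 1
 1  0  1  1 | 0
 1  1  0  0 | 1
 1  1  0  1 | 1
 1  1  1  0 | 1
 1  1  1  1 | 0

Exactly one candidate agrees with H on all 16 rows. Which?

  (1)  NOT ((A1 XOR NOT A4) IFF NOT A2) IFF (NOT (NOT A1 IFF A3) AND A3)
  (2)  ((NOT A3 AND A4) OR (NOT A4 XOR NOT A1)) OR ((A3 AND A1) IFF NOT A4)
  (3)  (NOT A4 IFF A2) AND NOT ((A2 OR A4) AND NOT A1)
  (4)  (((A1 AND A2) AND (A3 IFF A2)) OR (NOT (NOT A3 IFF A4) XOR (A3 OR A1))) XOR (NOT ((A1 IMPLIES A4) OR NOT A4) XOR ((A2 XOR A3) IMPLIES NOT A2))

2

(1): at (0,0,0,0) it gives 1, but H = 0 — eliminated.
(3): at (0,0,0,1) it gives 0, but H = 1 — eliminated.
(4): at (0,1,0,0) it gives 1, but H = 0 — eliminated.
(2) is the remaining candidate, and it agrees with H on all 16 inputs.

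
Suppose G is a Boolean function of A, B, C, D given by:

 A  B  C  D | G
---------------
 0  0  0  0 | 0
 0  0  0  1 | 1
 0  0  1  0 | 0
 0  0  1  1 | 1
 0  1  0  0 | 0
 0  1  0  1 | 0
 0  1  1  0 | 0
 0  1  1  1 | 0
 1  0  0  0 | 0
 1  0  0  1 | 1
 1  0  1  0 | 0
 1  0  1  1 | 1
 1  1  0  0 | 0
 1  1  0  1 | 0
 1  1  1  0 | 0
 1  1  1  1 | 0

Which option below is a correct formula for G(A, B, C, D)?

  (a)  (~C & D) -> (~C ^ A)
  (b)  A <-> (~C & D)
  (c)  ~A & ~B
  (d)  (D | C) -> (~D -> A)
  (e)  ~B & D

e

(a) fails at (0,0,0,0): the formula yields 1, G is 0.
(b) fails at (0,0,0,0): the formula yields 1, G is 0.
(c) fails at (0,0,0,0): the formula yields 1, G is 0.
(d) fails at (0,0,0,0): the formula yields 1, G is 0.
That leaves (e). Evaluating it on every row reproduces the table of G exactly.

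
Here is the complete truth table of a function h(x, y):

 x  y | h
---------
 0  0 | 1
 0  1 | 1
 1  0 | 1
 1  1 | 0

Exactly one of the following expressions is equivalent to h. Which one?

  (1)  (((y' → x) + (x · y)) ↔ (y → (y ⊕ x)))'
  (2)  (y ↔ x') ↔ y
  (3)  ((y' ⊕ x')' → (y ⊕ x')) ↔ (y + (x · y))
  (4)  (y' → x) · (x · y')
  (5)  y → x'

(1) fails at (0,1): the formula yields 0, h is 1.
(2) fails at (1,0): the formula yields 0, h is 1.
(3) fails at (0,0): the formula yields 0, h is 1.
(4) fails at (0,0): the formula yields 0, h is 1.
(5) is the remaining candidate, and it agrees with h on all 4 inputs.

5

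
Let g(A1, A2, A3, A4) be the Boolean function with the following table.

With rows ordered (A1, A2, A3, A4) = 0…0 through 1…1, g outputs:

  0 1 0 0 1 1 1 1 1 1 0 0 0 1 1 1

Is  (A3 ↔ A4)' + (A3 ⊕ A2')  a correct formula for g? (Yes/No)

Check the formula against g row by row:
  A1=0, A2=0, A3=0, A4=0: formula gives 1, but g = 0 ✗
Row (0,0,0,0) is a counterexample, so the formula is not equivalent to g.

No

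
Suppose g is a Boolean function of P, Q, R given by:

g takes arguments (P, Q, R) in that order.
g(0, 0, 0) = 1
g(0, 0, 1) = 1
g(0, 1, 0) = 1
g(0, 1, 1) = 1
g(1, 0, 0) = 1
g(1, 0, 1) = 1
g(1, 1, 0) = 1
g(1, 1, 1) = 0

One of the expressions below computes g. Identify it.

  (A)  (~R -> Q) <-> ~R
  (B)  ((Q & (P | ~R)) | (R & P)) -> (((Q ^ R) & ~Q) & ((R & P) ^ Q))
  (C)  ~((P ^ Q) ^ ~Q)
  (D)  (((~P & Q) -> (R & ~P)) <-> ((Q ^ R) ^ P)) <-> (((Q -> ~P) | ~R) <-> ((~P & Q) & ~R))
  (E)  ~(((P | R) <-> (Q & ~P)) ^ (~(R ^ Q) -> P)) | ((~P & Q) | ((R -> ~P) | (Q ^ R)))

E

(A) fails at (0,0,0): the formula yields 0, g is 1.
(B) fails at (0,1,0): the formula yields 0, g is 1.
(C) fails at (0,0,0): the formula yields 0, g is 1.
(D) fails at (0,0,1): the formula yields 0, g is 1.
(E) is the remaining candidate, and it agrees with g on all 8 inputs.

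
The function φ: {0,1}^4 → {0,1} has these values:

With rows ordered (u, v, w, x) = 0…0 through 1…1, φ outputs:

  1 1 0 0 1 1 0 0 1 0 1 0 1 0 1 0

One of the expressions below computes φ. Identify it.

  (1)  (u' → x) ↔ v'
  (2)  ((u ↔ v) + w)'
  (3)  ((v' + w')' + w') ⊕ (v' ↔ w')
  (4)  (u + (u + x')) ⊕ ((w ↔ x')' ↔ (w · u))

(1): at (0,0,0,0) it gives 0, but φ = 1 — eliminated.
(2): at (0,0,0,0) it gives 0, but φ = 1 — eliminated.
(3): at (0,0,0,0) it gives 0, but φ = 1 — eliminated.
That leaves (4). Evaluating it on every row reproduces the table of φ exactly.

4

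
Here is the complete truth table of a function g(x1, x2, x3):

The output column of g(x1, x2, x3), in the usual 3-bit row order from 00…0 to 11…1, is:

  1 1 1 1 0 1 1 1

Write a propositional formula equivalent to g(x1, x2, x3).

g(x1, x2, x3) = not ((x1 and not x2) and not x3)

g is 0 on exactly one input, (1,0,0), whose minterm is x1·¬x2·¬x3. So g is the negation of that single conjunction.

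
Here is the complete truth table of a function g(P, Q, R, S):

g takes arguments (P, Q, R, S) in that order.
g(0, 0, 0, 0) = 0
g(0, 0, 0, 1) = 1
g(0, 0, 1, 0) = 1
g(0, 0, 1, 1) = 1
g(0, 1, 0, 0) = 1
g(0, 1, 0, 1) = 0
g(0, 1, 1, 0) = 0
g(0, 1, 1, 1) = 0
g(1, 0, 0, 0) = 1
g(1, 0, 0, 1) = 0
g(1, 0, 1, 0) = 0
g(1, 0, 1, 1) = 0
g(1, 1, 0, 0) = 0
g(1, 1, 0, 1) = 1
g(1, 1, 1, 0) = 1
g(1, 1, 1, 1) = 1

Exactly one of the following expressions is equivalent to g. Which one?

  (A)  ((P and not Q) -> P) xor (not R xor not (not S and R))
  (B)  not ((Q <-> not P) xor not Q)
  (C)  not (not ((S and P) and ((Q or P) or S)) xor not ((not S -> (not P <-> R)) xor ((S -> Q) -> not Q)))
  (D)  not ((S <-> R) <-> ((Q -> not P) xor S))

(A) fails at (0,0,0,0): the formula yields 1, g is 0.
(B) fails at (0,0,0,1): the formula yields 0, g is 1.
(D) fails at (0,0,0,1): the formula yields 0, g is 1.
Only (C) survives; checking it on all 16 rows confirms it matches g.

C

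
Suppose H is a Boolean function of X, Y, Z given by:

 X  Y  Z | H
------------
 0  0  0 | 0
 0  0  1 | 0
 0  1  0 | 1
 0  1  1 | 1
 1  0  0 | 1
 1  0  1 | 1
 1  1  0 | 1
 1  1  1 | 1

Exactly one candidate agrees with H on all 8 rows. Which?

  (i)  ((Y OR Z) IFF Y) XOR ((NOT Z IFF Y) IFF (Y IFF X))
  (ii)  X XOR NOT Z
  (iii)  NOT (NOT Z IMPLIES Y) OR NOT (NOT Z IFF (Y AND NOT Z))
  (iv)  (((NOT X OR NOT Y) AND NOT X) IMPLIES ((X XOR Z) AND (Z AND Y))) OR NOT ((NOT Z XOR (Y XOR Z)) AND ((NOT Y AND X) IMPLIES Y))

iv

(i) fails at (0,0,0): the formula yields 1, H is 0.
(ii) fails at (0,0,0): the formula yields 1, H is 0.
(iii) fails at (0,0,0): the formula yields 1, H is 0.
(iv) is the remaining candidate, and it agrees with H on all 8 inputs.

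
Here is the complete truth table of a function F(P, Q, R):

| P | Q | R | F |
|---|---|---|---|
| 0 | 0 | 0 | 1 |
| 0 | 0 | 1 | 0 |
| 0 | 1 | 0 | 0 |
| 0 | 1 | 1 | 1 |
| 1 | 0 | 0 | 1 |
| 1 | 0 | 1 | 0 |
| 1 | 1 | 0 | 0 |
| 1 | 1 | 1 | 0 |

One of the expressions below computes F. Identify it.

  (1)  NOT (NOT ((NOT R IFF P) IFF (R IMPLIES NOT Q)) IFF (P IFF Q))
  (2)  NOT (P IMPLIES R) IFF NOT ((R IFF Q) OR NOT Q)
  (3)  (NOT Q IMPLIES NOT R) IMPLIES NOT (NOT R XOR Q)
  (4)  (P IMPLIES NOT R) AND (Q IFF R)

4

(1): at (0,0,0) it gives 0, but F = 1 — eliminated.
(2): at (0,0,1) it gives 1, but F = 0 — eliminated.
(3): at (0,0,0) it gives 0, but F = 1 — eliminated.
(4) is the remaining candidate, and it agrees with F on all 8 inputs.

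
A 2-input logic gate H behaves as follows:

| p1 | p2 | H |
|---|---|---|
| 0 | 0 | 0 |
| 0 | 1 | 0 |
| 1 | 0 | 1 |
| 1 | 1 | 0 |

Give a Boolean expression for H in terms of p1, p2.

H(p1, p2) = p1 & ~p2

1 only at (1,0): p1 AND NOT p2.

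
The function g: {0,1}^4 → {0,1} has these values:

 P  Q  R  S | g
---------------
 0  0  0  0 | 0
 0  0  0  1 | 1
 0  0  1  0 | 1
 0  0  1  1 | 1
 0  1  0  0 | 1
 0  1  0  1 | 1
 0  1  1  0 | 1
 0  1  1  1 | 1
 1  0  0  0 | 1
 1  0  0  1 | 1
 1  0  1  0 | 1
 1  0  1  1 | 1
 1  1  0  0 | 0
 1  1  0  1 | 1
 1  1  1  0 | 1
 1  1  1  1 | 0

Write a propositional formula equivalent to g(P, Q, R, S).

g(P, Q, R, S) = (((((P' · Q') · R') · S') + (((P · Q) · R') · S')) + (((P · Q) · R) · S))'

The 0-rows are (0,0,0,0), (1,1,0,0), (1,1,1,1). Take each as a conjunction (¬P·¬Q·¬R·¬S, P·Q·¬R·¬S, P·Q·R·S), form their disjunction, and complement — that gives a formula that is 1 everywhere g is.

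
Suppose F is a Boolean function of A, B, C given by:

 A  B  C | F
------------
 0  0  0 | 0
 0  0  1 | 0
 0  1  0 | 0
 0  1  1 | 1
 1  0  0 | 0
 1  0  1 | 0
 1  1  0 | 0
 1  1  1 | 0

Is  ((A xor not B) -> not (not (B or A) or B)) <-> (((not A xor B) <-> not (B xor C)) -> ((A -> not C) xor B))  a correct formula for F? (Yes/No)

No

Test each input against both F and the formula:
  A=0, B=0, C=0: formula gives 0, F = 0 ✓
  A=0, B=0, C=1: formula gives 0, F = 0 ✓
  A=0, B=1, C=0: formula gives 0, F = 0 ✓
  A=0, B=1, C=1: formula gives 1, F = 1 ✓
  A=1, B=0, C=0: formula gives 1, but F = 0 ✗
Since they disagree at (1,0,0), the expression is not a correct formula for F.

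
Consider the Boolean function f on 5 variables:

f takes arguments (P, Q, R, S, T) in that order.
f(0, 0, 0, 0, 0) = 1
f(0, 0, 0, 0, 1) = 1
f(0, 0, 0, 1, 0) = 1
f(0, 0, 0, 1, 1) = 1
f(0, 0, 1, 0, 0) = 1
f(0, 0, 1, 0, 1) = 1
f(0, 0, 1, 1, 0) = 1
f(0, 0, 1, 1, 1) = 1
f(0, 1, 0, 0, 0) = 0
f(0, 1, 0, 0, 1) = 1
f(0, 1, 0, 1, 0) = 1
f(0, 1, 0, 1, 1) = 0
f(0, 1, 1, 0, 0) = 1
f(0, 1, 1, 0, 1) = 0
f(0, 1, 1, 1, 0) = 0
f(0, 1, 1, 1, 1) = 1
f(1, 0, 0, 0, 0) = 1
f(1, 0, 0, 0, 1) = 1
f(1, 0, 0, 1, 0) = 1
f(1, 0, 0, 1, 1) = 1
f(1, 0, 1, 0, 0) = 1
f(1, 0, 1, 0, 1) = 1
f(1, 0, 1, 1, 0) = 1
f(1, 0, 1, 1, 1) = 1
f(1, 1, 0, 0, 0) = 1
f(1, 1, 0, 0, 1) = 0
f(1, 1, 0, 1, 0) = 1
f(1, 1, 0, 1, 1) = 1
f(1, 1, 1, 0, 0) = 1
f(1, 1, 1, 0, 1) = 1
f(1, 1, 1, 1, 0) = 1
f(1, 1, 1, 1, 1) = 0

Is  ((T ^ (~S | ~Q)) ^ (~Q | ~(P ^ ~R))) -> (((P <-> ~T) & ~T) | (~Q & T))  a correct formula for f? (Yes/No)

Yes

Check the formula against f row by row:
  P=0, Q=0, R=0, S=0, T=0: formula gives 1, f = 1 ✓
  P=0, Q=0, R=0, S=0, T=1: formula gives 1, f = 1 ✓
  P=0, Q=0, R=0, S=1, T=0: formula gives 1, f = 1 ✓
  P=0, Q=0, R=0, S=1, T=1: formula gives 1, f = 1 ✓
  … (the remaining 28 rows also agree.)
All 32 rows match — the expression computes f exactly.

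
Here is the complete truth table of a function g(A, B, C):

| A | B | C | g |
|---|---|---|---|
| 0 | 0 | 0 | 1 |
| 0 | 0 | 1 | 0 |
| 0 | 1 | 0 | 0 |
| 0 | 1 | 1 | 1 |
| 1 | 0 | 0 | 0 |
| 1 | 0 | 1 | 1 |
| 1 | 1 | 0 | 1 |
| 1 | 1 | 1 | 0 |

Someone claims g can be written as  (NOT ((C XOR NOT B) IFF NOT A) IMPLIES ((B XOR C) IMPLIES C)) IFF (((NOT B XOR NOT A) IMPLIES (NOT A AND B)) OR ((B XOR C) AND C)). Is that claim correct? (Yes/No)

Test each input against both g and the formula:
  A=0, B=0, C=0: formula gives 1, g = 1 ✓
  A=0, B=0, C=1: formula gives 1, but g = 0 ✗
Since they disagree at (0,0,1), the expression is not a correct formula for g.

No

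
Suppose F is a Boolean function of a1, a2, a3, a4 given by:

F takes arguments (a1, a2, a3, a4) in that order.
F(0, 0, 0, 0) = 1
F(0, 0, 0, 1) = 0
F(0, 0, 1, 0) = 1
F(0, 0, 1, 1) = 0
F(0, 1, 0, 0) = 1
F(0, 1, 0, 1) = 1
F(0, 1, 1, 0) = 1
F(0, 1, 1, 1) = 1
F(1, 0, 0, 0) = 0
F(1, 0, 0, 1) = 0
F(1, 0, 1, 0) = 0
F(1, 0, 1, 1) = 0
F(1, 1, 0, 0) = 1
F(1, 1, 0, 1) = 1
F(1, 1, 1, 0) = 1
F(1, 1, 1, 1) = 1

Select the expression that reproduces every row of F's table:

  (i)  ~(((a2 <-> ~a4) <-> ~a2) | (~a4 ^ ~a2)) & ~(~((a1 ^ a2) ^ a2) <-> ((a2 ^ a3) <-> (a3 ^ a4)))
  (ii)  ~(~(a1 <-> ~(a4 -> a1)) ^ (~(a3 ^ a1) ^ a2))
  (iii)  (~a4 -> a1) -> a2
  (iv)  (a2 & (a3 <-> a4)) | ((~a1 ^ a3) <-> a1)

iii

(i) fails at (0,0,0,0): the formula yields 0, F is 1.
(ii) fails at (0,0,0,0): the formula yields 0, F is 1.
(iv) fails at (0,0,0,0): the formula yields 0, F is 1.
Only (iii) survives; checking it on all 16 rows confirms it matches F.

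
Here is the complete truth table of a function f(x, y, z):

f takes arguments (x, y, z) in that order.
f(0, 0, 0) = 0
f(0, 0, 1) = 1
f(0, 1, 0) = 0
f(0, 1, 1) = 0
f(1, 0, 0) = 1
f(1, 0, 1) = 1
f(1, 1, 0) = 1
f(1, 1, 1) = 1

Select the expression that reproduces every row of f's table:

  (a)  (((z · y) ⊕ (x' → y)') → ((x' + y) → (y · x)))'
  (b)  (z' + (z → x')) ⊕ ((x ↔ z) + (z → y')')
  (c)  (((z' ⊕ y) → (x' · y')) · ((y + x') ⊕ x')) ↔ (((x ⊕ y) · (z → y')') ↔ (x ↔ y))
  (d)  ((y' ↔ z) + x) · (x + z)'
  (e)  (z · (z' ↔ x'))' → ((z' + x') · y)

b

(a): at (0,0,0) it gives 1, but f = 0 — eliminated.
(c): at (0,0,0) it gives 1, but f = 0 — eliminated.
(d): at (0,0,1) it gives 0, but f = 1 — eliminated.
(e): at (0,0,1) it gives 0, but f = 1 — eliminated.
Only (b) survives; checking it on all 8 rows confirms it matches f.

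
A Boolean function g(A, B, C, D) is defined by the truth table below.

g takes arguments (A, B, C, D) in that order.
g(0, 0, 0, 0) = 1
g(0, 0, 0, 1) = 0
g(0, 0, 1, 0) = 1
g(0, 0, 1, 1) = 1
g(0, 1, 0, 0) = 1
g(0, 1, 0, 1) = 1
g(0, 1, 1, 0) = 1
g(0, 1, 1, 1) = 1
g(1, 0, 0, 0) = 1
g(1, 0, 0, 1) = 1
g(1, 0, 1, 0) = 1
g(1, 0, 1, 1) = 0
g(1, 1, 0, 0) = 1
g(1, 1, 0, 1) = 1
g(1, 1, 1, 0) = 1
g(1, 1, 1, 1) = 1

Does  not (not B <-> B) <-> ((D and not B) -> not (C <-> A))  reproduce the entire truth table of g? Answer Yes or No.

Yes

Evaluate not (not B <-> B) <-> ((D and not B) -> not (C <-> A)) on each row and compare to g:
  A=0, B=0, C=0, D=0: formula gives 1, g = 1 ✓
  A=0, B=0, C=0, D=1: formula gives 0, g = 0 ✓
  A=0, B=0, C=1, D=0: formula gives 1, g = 1 ✓
  A=0, B=0, C=1, D=1: formula gives 1, g = 1 ✓
  …and likewise for the remaining 12 rows.
All 16 rows match — the expression computes g exactly.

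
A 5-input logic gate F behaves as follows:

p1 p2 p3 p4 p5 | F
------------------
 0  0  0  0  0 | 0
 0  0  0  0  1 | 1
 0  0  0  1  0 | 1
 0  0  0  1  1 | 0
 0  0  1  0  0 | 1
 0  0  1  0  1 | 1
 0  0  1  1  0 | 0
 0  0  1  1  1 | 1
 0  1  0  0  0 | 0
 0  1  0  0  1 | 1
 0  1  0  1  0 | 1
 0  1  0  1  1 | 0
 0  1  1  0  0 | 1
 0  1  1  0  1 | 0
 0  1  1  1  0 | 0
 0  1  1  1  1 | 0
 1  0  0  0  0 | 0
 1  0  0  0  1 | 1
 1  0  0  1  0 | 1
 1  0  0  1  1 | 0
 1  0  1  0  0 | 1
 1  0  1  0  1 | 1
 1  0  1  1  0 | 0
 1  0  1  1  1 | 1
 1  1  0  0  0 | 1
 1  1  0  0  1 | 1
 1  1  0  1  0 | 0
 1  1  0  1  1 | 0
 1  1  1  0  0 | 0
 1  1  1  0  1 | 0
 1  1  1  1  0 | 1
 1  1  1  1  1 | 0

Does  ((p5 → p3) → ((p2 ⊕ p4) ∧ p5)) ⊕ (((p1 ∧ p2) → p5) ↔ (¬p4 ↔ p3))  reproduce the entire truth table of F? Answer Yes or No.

Yes

Test each input against both F and the formula:
  p1=0, p2=0, p3=0, p4=0, p5=0: formula gives 0, F = 0 ✓
  p1=0, p2=0, p3=0, p4=0, p5=1: formula gives 1, F = 1 ✓
  p1=0, p2=0, p3=0, p4=1, p5=0: formula gives 1, F = 1 ✓
  p1=0, p2=0, p3=0, p4=1, p5=1: formula gives 0, F = 0 ✓
  …and likewise for the remaining 28 rows.
All 32 rows match — the expression computes F exactly.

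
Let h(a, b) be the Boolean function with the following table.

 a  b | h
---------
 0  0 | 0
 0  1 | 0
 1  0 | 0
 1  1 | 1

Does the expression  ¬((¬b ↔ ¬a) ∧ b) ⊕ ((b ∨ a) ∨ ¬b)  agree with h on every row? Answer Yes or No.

Yes

Check the formula against h row by row:
  a=0, b=0: formula gives 0, h = 0 ✓
  a=0, b=1: formula gives 0, h = 0 ✓
  a=1, b=0: formula gives 0, h = 0 ✓
  a=1, b=1: formula gives 1, h = 1 ✓
All 4 rows match — the expression computes h exactly.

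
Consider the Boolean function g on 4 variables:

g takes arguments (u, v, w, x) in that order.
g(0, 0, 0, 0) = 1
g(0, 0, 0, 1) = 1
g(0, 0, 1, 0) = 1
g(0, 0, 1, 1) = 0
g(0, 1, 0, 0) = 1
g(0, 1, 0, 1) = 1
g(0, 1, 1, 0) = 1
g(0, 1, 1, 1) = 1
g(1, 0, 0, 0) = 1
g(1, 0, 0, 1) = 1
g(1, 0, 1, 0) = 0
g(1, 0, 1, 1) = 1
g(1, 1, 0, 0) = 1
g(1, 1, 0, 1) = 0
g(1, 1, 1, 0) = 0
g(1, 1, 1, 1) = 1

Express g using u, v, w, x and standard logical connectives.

g(u, v, w, x) = NOT ((((((NOT u AND NOT v) AND w) AND x) OR (((u AND NOT v) AND w) AND NOT x)) OR (((u AND v) AND NOT w) AND x)) OR (((u AND v) AND w) AND NOT x))

There are just 4 zero rows: (0,0,1,1), (1,0,1,0), (1,1,0,1), (1,1,1,0). Their minterms are ¬u·¬v·w·x, u·¬v·w·¬x, u·v·¬w·x, u·v·w·¬x; the OR of those covers precisely the 0-outputs, and negating it yields g.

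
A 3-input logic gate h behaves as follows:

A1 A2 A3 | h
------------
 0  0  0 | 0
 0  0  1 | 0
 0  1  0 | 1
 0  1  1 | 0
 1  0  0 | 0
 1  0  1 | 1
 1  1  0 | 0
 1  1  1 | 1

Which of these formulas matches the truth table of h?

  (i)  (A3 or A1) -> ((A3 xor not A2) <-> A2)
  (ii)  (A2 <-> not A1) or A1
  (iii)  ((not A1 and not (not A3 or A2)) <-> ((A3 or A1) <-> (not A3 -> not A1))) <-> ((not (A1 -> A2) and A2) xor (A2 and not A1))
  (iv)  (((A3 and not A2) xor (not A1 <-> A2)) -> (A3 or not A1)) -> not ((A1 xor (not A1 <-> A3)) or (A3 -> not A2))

iii

(i) disagrees with h on (0,0,0) (formula → 1, table → 0); rule it out.
(ii) disagrees with h on (0,1,1) (formula → 1, table → 0); rule it out.
(iv) disagrees with h on (0,1,0) (formula → 0, table → 1); rule it out.
(iii) is the remaining candidate, and it agrees with h on all 8 inputs.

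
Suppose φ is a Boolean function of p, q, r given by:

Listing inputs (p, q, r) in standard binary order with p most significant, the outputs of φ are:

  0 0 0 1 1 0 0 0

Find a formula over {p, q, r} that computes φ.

φ(p, q, r) = ((¬p ∧ q) ∧ r) ∨ ((p ∧ ¬q) ∧ ¬r)

The 1-rows are (0,1,1), (1,0,0). Each contributes one minterm — ¬p·q·r; p·¬q·¬r — and their disjunction is a sum-of-products form of φ.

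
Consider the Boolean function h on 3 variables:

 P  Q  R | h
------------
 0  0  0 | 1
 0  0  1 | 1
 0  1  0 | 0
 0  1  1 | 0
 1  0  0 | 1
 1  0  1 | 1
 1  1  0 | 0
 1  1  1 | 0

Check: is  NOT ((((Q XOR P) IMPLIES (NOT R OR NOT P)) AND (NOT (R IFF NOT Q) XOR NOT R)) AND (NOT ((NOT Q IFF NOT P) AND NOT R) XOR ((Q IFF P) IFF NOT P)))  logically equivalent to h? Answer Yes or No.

No

Evaluate NOT ((((Q XOR P) IMPLIES (NOT R OR NOT P)) AND (NOT (R IFF NOT Q) XOR NOT R)) AND (NOT ((NOT Q IFF NOT P) AND NOT R) XOR ((Q IFF P) IFF NOT P))) on each row and compare to h:
  P=0, Q=0, R=0: formula gives 1, h = 1 ✓
  P=0, Q=0, R=1: formula gives 1, h = 1 ✓
  P=0, Q=1, R=0: formula gives 0, h = 0 ✓
  P=0, Q=1, R=1: formula gives 0, h = 0 ✓
  P=1, Q=0, R=0: formula gives 1, h = 1 ✓
  …
  P=1, Q=1, R=0: formula gives 1, but h = 0 ✗
Since they disagree at (1,1,0), the expression is not a correct formula for h.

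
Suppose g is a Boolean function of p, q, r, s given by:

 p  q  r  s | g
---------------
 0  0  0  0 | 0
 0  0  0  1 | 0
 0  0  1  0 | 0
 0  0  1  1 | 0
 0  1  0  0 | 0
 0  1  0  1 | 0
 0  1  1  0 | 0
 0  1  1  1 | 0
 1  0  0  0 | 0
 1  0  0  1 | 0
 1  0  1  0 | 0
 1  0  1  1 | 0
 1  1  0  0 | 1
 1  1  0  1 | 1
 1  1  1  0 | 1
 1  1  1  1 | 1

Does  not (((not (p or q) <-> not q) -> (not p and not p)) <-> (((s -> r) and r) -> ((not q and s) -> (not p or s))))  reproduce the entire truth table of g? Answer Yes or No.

Yes

Test each input against both g and the formula:
  p=0, q=0, r=0, s=0: formula gives 0, g = 0 ✓
  p=0, q=0, r=0, s=1: formula gives 0, g = 0 ✓
  p=0, q=0, r=1, s=0: formula gives 0, g = 0 ✓
  p=0, q=0, r=1, s=1: formula gives 0, g = 0 ✓
  … (the remaining 12 rows also agree.)
Every row agrees, so the formula is equivalent.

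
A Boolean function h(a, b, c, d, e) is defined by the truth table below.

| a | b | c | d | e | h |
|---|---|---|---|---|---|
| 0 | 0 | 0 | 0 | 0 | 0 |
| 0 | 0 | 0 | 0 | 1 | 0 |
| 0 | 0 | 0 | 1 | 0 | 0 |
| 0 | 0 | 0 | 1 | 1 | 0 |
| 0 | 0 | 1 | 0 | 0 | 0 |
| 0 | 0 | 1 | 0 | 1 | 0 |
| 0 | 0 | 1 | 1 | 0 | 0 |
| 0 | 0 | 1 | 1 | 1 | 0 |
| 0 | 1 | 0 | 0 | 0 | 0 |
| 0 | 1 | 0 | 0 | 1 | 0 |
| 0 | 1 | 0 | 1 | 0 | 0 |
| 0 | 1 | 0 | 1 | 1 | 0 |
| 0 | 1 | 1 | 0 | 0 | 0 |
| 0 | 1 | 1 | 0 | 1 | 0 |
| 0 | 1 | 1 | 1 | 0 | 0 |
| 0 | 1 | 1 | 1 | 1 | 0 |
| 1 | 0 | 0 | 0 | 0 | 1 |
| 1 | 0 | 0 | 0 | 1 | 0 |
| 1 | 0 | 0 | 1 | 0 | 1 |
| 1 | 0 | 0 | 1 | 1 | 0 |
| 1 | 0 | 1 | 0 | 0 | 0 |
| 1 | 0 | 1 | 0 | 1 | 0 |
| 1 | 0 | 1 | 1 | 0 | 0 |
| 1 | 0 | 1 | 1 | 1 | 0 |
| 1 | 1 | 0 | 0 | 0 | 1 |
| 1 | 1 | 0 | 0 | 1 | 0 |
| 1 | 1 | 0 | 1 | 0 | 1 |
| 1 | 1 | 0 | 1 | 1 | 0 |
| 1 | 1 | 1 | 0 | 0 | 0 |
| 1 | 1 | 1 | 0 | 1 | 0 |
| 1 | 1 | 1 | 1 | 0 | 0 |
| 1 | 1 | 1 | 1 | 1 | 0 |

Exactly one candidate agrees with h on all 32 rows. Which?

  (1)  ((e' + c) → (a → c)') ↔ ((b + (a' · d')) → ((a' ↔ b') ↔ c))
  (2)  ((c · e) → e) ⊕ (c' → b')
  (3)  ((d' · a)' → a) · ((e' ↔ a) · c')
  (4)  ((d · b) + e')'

(1) disagrees with h on (0,0,0,0,0) (formula → 1, table → 0); rule it out.
(2) disagrees with h on (0,1,0,0,0) (formula → 1, table → 0); rule it out.
(4) disagrees with h on (0,0,0,0,1) (formula → 1, table → 0); rule it out.
(3) is the remaining candidate, and it agrees with h on all 32 inputs.

3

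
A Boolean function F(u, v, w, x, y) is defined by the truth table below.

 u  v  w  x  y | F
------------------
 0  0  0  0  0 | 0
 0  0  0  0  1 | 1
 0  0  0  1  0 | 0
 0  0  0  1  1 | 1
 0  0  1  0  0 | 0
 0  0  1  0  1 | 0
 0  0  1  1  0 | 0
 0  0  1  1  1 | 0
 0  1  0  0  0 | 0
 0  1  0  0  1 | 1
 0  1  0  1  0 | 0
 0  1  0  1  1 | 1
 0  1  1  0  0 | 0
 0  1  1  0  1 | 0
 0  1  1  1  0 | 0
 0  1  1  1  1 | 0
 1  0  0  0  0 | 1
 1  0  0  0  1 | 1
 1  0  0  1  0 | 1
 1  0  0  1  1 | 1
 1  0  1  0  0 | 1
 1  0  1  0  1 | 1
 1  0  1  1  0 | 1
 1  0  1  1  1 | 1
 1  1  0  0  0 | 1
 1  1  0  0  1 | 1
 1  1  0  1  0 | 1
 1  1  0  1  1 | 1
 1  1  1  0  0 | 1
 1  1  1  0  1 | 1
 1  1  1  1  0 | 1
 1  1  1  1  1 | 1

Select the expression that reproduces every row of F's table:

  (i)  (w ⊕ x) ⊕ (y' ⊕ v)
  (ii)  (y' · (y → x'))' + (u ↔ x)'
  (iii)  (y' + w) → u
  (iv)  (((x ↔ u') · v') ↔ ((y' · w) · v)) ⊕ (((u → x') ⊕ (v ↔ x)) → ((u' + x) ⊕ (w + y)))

(i): at (0,0,0,0,0) it gives 1, but F = 0 — eliminated.
(ii): at (0,0,0,1,0) it gives 1, but F = 0 — eliminated.
(iv): at (0,0,0,0,1) it gives 0, but F = 1 — eliminated.
That leaves (iii). Evaluating it on every row reproduces the table of F exactly.

iii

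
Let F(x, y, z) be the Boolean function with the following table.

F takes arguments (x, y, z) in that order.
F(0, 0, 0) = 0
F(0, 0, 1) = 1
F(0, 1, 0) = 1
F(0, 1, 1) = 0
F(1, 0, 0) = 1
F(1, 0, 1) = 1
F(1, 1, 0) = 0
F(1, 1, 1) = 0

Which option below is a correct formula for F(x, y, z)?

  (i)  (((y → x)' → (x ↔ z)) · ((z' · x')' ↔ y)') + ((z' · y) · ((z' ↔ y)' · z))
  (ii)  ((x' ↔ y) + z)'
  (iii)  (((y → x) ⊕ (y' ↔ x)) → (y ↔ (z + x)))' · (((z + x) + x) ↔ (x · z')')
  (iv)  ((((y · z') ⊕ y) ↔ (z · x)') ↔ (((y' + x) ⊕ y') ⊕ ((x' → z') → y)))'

i

(ii): at (0,0,0) it gives 1, but F = 0 — eliminated.
(iii): at (0,1,0) it gives 0, but F = 1 — eliminated.
(iv): at (1,0,0) it gives 0, but F = 1 — eliminated.
(i) is the remaining candidate, and it agrees with F on all 8 inputs.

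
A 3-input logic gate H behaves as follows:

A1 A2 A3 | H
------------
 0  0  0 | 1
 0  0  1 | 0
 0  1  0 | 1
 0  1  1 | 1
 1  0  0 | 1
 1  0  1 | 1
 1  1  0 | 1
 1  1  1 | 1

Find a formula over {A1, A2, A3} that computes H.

Only row (0,0,1) gives 0. So H is 1 everywhere except there — the complement of the minterm ¬A1·¬A2·A3.

H(A1, A2, A3) = ((A1' · A2') · A3)'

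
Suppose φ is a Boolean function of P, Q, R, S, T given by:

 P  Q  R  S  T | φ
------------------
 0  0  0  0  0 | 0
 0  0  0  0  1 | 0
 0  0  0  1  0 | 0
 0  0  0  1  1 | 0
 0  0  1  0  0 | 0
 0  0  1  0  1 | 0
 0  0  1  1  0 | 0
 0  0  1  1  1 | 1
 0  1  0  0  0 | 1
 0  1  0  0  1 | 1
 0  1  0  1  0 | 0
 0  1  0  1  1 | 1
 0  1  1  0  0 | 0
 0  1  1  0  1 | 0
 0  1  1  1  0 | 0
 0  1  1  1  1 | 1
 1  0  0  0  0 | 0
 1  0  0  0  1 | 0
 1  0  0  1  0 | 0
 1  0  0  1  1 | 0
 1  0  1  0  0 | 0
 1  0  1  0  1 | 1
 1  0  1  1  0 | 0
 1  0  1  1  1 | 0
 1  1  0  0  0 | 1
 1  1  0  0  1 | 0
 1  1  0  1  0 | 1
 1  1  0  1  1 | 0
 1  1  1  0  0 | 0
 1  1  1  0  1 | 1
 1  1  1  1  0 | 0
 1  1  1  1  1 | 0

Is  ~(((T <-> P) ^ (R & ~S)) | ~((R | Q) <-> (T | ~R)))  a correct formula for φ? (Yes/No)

No

Check the formula against φ row by row:
  P=0, Q=0, R=0, S=0, T=0: formula gives 0, φ = 0 ✓
  P=0, Q=0, R=0, S=0, T=1: formula gives 0, φ = 0 ✓
  P=0, Q=0, R=0, S=1, T=0: formula gives 0, φ = 0 ✓
  P=0, Q=0, R=0, S=1, T=1: formula gives 0, φ = 0 ✓
  …
  P=0, Q=1, R=0, S=0, T=0: formula gives 0, but φ = 1 ✗
Since they disagree at (0,1,0,0,0), the expression is not a correct formula for φ.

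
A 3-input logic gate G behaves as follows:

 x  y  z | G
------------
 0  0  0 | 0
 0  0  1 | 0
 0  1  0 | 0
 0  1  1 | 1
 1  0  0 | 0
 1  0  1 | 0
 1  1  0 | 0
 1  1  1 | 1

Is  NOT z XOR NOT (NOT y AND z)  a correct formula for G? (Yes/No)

Check the formula against G row by row:
  x=0, y=0, z=0: formula gives 0, G = 0 ✓
  x=0, y=0, z=1: formula gives 0, G = 0 ✓
  x=0, y=1, z=0: formula gives 0, G = 0 ✓
  x=0, y=1, z=1: formula gives 1, G = 1 ✓
  x=1, y=0, z=0: formula gives 0, G = 0 ✓
  …and likewise for the remaining 3 rows.
Every row agrees, so the formula is equivalent.

Yes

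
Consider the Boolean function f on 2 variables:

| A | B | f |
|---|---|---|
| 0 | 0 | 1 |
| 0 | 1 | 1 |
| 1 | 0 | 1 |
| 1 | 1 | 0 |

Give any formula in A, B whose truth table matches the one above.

The output is 0 only when every input is 1 — NAND of all inputs.

f(A, B) = (A · B)'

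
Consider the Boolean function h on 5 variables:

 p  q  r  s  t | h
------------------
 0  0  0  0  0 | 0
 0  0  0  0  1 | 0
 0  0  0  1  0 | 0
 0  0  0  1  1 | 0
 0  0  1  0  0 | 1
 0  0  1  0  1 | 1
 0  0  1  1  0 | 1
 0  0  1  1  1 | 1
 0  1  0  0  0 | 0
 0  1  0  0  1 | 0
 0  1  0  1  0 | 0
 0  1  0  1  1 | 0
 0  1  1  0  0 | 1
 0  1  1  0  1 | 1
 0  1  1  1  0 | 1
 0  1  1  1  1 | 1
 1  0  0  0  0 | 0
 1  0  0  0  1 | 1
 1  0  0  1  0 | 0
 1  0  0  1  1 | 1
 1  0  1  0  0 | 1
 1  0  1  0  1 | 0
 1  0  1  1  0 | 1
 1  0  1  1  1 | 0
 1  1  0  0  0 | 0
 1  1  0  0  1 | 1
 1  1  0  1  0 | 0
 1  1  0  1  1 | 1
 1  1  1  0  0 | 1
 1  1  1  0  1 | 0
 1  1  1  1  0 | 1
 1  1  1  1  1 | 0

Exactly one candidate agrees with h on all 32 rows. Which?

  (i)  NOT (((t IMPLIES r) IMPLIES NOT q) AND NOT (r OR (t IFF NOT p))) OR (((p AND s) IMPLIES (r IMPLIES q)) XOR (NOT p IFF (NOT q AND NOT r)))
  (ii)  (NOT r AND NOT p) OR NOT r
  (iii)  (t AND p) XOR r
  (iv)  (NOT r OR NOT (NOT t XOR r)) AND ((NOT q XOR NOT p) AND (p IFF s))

iii

(i) fails at (0,0,0,0,1): the formula yields 1, h is 0.
(ii) fails at (0,0,0,0,0): the formula yields 1, h is 0.
(iv) fails at (0,0,1,0,0): the formula yields 0, h is 1.
(iii) is the remaining candidate, and it agrees with h on all 32 inputs.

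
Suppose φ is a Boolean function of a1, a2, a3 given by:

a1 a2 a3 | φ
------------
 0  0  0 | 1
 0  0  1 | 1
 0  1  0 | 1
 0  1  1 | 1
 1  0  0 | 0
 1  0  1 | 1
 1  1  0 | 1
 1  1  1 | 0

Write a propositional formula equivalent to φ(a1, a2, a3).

φ(a1, a2, a3) = NOT (((a1 AND NOT a2) AND NOT a3) OR ((a1 AND a2) AND a3))

The 0-rows are (1,0,0), (1,1,1). Take each as a conjunction (a1·¬a2·¬a3, a1·a2·a3), form their disjunction, and complement — that gives a formula that is 1 everywhere φ is.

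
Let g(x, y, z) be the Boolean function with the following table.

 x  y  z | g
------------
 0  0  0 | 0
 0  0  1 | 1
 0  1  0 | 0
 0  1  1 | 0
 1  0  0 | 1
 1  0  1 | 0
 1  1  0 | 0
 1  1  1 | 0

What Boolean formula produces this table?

g=1 on 2 inputs: (0,0,1), (1,0,0). Reading each as a conjunction of literals (¬x·¬y·z, x·¬y·¬z) and taking the OR gives the canonical DNF.

g(x, y, z) = ((x' · y') · z) + ((x · y') · z')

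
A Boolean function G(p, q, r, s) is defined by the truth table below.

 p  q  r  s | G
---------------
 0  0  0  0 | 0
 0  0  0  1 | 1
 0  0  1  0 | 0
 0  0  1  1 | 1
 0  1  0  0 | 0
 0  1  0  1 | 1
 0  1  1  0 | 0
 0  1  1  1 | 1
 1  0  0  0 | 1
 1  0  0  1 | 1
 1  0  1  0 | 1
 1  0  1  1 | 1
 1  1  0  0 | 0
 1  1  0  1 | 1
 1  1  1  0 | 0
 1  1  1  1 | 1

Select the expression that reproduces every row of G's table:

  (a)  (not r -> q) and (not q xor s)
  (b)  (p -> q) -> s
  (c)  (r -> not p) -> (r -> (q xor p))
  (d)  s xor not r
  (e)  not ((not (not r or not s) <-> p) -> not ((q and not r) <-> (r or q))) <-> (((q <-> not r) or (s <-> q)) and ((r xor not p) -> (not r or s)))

(a) fails at (0,0,0,1): the formula yields 0, G is 1.
(c) fails at (0,0,0,0): the formula yields 1, G is 0.
(d) fails at (0,0,0,0): the formula yields 1, G is 0.
(e) fails at (0,0,0,0): the formula yields 1, G is 0.
(b) is the remaining candidate, and it agrees with G on all 16 inputs.

b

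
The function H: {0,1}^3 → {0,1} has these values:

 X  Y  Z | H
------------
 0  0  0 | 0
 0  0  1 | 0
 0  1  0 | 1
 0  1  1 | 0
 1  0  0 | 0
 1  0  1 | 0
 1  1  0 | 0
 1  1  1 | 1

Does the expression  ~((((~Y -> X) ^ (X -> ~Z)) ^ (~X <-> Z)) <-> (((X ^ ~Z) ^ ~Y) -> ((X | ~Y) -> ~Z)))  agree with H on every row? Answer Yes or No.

Yes

Check the formula against H row by row:
  X=0, Y=0, Z=0: formula gives 0, H = 0 ✓
  X=0, Y=0, Z=1: formula gives 0, H = 0 ✓
  X=0, Y=1, Z=0: formula gives 1, H = 1 ✓
  X=0, Y=1, Z=1: formula gives 0, H = 0 ✓
  X=1, Y=0, Z=0: formula gives 0, H = 0 ✓
  … (the remaining 3 rows also agree.)
All 8 rows match — the expression computes H exactly.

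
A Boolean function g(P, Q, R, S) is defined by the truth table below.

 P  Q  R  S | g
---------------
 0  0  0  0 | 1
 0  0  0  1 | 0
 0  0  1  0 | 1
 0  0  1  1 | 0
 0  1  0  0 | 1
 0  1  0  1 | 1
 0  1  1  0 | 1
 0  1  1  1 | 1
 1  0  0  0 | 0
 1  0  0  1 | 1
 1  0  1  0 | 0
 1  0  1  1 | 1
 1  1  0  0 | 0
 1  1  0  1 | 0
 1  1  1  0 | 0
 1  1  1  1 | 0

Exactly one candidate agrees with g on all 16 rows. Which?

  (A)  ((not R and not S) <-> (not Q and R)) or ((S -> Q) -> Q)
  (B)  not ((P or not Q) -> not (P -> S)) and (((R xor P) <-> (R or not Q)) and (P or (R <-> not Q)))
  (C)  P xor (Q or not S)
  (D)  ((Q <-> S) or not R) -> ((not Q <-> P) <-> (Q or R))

C

(A) fails at (0,0,0,0): the formula yields 0, g is 1.
(B) fails at (0,0,0,0): the formula yields 0, g is 1.
(D) fails at (0,0,0,1): the formula yields 1, g is 0.
That leaves (C). Evaluating it on every row reproduces the table of g exactly.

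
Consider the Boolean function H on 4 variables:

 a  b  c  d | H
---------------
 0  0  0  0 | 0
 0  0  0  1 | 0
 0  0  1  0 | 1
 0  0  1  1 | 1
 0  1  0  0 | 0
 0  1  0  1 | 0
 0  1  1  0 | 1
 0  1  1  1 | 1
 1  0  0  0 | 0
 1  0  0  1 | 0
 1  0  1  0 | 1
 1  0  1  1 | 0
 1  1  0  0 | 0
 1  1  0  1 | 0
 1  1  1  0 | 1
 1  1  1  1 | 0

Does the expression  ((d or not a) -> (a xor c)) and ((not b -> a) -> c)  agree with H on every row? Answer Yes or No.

Check the formula against H row by row:
  a=0, b=0, c=0, d=0: formula gives 0, H = 0 ✓
  a=0, b=0, c=0, d=1: formula gives 0, H = 0 ✓
  a=0, b=0, c=1, d=0: formula gives 1, H = 1 ✓
  a=0, b=0, c=1, d=1: formula gives 1, H = 1 ✓
  …and likewise for the remaining 12 rows.
Every row agrees, so the formula is equivalent.

Yes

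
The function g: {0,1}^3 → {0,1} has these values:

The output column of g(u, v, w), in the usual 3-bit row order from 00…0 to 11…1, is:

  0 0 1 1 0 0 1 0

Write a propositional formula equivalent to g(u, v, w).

g=1 on 3 inputs: (0,1,0), (0,1,1), (1,1,0). Reading each as a conjunction of literals (¬u·v·¬w, ¬u·v·w, u·v·¬w) and taking the OR gives the canonical DNF.

g(u, v, w) = (((u' · v) · w') + ((u' · v) · w)) + ((u · v) · w')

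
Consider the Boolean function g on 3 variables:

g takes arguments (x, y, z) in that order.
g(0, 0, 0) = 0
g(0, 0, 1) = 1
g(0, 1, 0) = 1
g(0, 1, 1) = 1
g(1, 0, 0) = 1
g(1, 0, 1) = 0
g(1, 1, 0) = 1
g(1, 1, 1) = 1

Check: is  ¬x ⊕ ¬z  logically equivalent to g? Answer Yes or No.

Test each input against both g and the formula:
  x=0, y=0, z=0: formula gives 0, g = 0 ✓
  x=0, y=0, z=1: formula gives 1, g = 1 ✓
  x=0, y=1, z=0: formula gives 0, but g = 1 ✗
Row (0,1,0) is a counterexample, so the formula is not equivalent to g.

No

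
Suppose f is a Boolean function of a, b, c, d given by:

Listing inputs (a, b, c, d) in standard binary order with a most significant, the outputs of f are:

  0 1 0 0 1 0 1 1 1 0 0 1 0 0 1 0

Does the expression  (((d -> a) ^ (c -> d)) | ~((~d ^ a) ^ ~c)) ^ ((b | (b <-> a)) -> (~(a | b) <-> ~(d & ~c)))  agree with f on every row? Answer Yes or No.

Test each input against both f and the formula:
  a=0, b=0, c=0, d=0: formula gives 0, f = 0 ✓
  a=0, b=0, c=0, d=1: formula gives 1, f = 1 ✓
  a=0, b=0, c=1, d=0: formula gives 0, f = 0 ✓
  a=0, b=0, c=1, d=1: formula gives 0, f = 0 ✓
  … (the remaining 12 rows also agree.)
All 16 rows match — the expression computes f exactly.

Yes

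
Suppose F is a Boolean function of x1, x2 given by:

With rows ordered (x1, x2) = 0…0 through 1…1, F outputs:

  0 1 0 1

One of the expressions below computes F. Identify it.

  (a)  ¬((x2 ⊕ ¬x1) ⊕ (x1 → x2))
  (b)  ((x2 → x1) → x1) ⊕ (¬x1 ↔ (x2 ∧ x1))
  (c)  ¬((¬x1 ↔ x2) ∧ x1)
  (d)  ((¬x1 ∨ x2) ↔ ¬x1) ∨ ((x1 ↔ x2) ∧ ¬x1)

(a) disagrees with F on (0,0) (formula → 1, table → 0); rule it out.
(c) disagrees with F on (0,0) (formula → 1, table → 0); rule it out.
(d) disagrees with F on (0,0) (formula → 1, table → 0); rule it out.
That leaves (b). Evaluating it on every row reproduces the table of F exactly.

b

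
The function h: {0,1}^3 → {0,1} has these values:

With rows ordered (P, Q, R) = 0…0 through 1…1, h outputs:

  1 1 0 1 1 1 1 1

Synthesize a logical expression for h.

Only row (0,1,0) gives 0. So h is 1 everywhere except there — the complement of the minterm ¬P·Q·¬R.

h(P, Q, R) = ((P' · Q) · R')'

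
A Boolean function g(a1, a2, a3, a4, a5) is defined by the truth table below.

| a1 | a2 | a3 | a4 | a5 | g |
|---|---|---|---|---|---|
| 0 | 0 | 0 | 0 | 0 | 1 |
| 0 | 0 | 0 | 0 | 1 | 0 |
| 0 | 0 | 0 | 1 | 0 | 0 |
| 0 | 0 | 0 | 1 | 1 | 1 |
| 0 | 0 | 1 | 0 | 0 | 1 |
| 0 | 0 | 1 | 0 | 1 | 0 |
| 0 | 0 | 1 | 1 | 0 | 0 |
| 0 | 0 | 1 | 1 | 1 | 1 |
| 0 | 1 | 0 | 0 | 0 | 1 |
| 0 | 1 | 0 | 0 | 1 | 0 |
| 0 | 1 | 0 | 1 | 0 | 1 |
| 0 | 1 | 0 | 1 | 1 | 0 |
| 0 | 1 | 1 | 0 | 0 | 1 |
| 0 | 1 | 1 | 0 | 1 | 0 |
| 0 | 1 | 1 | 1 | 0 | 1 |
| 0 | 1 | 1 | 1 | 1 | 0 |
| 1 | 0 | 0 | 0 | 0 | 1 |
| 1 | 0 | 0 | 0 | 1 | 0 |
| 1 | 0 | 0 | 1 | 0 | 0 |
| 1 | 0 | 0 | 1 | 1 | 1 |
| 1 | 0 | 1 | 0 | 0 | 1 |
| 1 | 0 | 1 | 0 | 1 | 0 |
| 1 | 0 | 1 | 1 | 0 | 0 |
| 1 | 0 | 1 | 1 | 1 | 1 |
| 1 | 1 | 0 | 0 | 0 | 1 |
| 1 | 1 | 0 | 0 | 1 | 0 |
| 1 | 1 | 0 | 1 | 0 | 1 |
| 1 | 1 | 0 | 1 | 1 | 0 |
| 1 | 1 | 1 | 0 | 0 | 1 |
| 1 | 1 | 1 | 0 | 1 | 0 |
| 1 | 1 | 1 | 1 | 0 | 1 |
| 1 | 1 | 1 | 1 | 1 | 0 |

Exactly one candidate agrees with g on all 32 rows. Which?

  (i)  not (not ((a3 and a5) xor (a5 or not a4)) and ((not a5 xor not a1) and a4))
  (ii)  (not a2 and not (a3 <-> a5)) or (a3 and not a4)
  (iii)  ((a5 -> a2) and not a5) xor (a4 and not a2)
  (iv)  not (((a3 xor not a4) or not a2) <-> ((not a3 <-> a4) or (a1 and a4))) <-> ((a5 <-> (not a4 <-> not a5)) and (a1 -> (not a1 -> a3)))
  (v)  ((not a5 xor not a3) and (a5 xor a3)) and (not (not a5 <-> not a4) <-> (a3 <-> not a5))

(i): at (0,0,0,0,1) it gives 1, but g = 0 — eliminated.
(ii): at (0,0,0,0,0) it gives 0, but g = 1 — eliminated.
(iv): at (0,0,0,0,0) it gives 0, but g = 1 — eliminated.
(v): at (0,0,0,0,0) it gives 0, but g = 1 — eliminated.
(iii) is the remaining candidate, and it agrees with g on all 32 inputs.

iii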